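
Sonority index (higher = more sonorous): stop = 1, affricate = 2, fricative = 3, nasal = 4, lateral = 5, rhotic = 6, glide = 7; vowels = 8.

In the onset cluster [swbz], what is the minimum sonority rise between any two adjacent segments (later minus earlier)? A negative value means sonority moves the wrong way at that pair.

/s/: fricative = 3.
/w/: glide = 7.
/b/: stop = 1.
/z/: fricative = 3.
/s/→/w/: change +4.
/w/→/b/: change -6.
/b/→/z/: change +2.
Minimum = -6.

-6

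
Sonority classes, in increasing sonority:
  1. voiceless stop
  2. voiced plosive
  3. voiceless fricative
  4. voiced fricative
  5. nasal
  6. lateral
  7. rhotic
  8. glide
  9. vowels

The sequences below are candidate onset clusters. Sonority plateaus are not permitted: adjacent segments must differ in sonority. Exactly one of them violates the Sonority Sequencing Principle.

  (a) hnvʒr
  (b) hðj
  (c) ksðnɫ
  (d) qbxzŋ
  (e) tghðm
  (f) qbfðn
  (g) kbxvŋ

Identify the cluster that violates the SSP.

(a) hnvʒr: profile 3-5-4-4-7 — violates.
(b) hðj: profile 3-4-8 — obeys.
(c) ksðnɫ: profile 1-3-4-5-6 — obeys.
(d) qbxzŋ: profile 1-2-3-4-5 — obeys.
(e) tghðm: profile 1-2-3-4-5 — obeys.
(f) qbfðn: profile 1-2-3-4-5 — obeys.
(g) kbxvŋ: profile 1-2-3-4-5 — obeys.

a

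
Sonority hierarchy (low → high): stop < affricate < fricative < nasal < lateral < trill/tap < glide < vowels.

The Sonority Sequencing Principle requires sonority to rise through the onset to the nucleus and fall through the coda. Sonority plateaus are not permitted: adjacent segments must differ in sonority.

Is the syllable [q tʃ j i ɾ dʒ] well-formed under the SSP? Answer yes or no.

Onset: /q/ is a stop (sonority 1), /tʃ/ is an affricate (sonority 2), /j/ is a glide (sonority 7); then the nucleus /i/ (sonority 8).
Onset profile 1-2-7-8 — rises to the nucleus.
Coda: /ɾ/ is a trill/tap (sonority 6), /dʒ/ is an affricate (sonority 2).
Coda profile 8-6-2 — falls from the nucleus.

yes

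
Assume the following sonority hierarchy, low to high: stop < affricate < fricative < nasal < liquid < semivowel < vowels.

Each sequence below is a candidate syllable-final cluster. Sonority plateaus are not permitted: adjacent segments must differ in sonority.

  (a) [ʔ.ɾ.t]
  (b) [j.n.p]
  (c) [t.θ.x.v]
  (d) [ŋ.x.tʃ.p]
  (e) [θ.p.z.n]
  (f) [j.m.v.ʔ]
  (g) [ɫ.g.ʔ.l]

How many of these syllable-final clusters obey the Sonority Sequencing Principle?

3

(a) sonority 1-5-1: ill-formed.
(b) sonority 6-4-1: well-formed.
(c) sonority 1-3-3-3: ill-formed.
(d) sonority 4-3-2-1: well-formed.
(e) sonority 3-1-3-4: ill-formed.
(f) sonority 6-4-3-1: well-formed.
(g) sonority 5-1-1-5: ill-formed.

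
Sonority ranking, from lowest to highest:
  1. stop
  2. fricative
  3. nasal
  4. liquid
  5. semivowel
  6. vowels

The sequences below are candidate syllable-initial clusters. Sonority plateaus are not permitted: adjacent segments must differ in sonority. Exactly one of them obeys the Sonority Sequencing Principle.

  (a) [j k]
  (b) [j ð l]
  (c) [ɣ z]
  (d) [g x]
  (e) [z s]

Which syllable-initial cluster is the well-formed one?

(a) 5-1 → violates
(b) 5-2-4 → violates
(c) 2-2 → violates
(d) 1-2 → obeys
(e) 2-2 → violates

d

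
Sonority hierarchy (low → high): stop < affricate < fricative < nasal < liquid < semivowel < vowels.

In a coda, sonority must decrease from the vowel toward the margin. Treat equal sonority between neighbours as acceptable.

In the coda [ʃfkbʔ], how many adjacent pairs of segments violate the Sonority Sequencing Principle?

0

/ʃ/ — fricative, sonority 3.
/f/ — fricative, sonority 3.
/k/ — stop, sonority 1.
/b/ — stop, sonority 1.
/ʔ/ — stop, sonority 1.
/ʃ/→/f/: 3→3 (plateau, allowed) — ok.
/f/→/k/: 3→1 (falls) — ok.
/k/→/b/: 1→1 (plateau, allowed) — ok.
/b/→/ʔ/: 1→1 (plateau, allowed) — ok.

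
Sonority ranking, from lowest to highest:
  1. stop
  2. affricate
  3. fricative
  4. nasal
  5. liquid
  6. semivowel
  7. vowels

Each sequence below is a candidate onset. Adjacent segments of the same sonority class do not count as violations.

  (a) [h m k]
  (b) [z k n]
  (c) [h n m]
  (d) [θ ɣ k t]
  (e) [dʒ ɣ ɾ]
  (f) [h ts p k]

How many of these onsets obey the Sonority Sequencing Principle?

(a) [h m k]: profile 3-4-1 — violates.
(b) [z k n]: profile 3-1-4 — violates.
(c) [h n m]: profile 3-4-4 — obeys.
(d) [θ ɣ k t]: profile 3-3-1-1 — violates.
(e) [dʒ ɣ ɾ]: profile 2-3-5 — obeys.
(f) [h ts p k]: profile 3-2-1-1 — violates.

2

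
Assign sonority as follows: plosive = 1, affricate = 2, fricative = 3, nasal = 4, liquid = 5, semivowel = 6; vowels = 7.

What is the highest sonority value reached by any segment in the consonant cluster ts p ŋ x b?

/ts/ is an affricate (sonority 2).
/p/ is a plosive (sonority 1).
/ŋ/ is a nasal (sonority 4).
/x/ is a fricative (sonority 3).
/b/ is a plosive (sonority 1).
The maximum is 4.

4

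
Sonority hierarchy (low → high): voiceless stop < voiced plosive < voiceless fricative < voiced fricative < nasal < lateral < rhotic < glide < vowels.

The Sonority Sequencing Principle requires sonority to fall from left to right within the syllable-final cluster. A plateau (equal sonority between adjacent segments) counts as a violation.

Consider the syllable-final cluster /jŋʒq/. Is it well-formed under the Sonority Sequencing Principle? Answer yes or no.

/j/: glide = 8.
/ŋ/: nasal = 5.
/ʒ/: voiced fricative = 4.
/q/: voiceless stop = 1.
The profile 8-5-4-1 strictly falls, so the syllable-final cluster satisfies the SSP.

yes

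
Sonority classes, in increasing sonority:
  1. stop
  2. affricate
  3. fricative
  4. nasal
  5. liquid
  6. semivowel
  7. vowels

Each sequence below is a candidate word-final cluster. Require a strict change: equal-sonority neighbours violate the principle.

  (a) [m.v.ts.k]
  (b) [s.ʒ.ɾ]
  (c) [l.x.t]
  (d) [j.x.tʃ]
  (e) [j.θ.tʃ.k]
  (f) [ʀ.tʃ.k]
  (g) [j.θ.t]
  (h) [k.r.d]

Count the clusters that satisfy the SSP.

(a) [m.v.ts.k]: profile 4-3-2-1 — obeys.
(b) [s.ʒ.ɾ]: profile 3-3-5 — violates.
(c) [l.x.t]: profile 5-3-1 — obeys.
(d) [j.x.tʃ]: profile 6-3-2 — obeys.
(e) [j.θ.tʃ.k]: profile 6-3-2-1 — obeys.
(f) [ʀ.tʃ.k]: profile 5-2-1 — obeys.
(g) [j.θ.t]: profile 6-3-1 — obeys.
(h) [k.r.d]: profile 1-5-1 — violates.

6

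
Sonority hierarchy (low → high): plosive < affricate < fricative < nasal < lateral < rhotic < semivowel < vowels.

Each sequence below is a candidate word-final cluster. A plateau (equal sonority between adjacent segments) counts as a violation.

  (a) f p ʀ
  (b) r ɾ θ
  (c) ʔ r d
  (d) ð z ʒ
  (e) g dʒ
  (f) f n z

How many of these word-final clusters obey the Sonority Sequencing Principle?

(a) 3-1-6 → violates
(b) 6-6-3 → violates
(c) 1-6-1 → violates
(d) 3-3-3 → violates
(e) 1-2 → violates
(f) 3-4-3 → violates

0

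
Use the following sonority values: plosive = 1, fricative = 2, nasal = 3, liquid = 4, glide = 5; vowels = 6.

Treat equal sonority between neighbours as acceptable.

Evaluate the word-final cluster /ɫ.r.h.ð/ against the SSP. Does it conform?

/ɫ/: liquid = 4.
/r/: liquid = 4.
/h/: fricative = 2.
/ð/: fricative = 2.
The profile 4-4-2-2 is non-increasing (plateaus allowed), so the word-final cluster satisfies the SSP.

yes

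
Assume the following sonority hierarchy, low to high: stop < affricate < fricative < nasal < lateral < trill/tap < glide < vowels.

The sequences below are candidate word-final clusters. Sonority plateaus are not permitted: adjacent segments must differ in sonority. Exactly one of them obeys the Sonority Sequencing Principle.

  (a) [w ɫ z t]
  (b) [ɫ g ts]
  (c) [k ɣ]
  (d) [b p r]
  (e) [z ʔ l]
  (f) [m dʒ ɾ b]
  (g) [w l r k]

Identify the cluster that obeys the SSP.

a

(a) [w ɫ z t]: profile 7-5-3-1 — obeys.
(b) [ɫ g ts]: profile 5-1-2 — violates.
(c) [k ɣ]: profile 1-3 — violates.
(d) [b p r]: profile 1-1-6 — violates.
(e) [z ʔ l]: profile 3-1-5 — violates.
(f) [m dʒ ɾ b]: profile 4-2-6-1 — violates.
(g) [w l r k]: profile 7-5-6-1 — violates.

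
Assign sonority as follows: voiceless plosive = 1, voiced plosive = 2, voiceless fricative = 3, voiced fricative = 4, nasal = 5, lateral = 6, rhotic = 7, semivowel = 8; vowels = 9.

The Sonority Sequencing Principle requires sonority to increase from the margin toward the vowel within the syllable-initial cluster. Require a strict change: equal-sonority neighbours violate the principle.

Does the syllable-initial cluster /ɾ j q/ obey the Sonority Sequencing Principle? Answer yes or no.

no

/ɾ/ is a rhotic (sonority 7).
/j/ is a semivowel (sonority 8).
/q/ is a voiceless plosive (sonority 1).
The profile is 7-8-1. Between /j/ (8) and /q/ (1) sonority does not rise, so the cluster violates the SSP.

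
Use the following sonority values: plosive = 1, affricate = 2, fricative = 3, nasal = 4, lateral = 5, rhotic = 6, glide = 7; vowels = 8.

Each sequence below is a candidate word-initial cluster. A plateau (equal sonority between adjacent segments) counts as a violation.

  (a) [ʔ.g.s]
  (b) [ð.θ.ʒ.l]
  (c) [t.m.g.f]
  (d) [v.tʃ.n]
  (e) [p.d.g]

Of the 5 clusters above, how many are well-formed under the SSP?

(a) sonority 1-1-3: ill-formed.
(b) sonority 3-3-3-5: ill-formed.
(c) sonority 1-4-1-3: ill-formed.
(d) sonority 3-2-4: ill-formed.
(e) sonority 1-1-1: ill-formed.

0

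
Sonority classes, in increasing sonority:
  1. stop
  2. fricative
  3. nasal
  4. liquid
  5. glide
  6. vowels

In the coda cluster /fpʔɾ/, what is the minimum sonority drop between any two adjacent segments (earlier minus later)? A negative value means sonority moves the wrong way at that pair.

-3

/f/: fricative = 2.
/p/: stop = 1.
/ʔ/: stop = 1.
/ɾ/: liquid = 4.
/f/→/p/: change +1.
/p/→/ʔ/: change +0.
/ʔ/→/ɾ/: change -3.
Minimum = -3.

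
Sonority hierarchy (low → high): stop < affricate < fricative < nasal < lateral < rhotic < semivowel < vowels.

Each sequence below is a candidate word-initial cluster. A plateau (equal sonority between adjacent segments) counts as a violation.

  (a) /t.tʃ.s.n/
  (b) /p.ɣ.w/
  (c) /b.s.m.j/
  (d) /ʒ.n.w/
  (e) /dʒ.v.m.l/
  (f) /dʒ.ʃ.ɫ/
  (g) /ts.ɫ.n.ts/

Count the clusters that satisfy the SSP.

6

(a) /t.tʃ.s.n/: profile 1-2-3-4 — obeys.
(b) /p.ɣ.w/: profile 1-3-7 — obeys.
(c) /b.s.m.j/: profile 1-3-4-7 — obeys.
(d) /ʒ.n.w/: profile 3-4-7 — obeys.
(e) /dʒ.v.m.l/: profile 2-3-4-5 — obeys.
(f) /dʒ.ʃ.ɫ/: profile 2-3-5 — obeys.
(g) /ts.ɫ.n.ts/: profile 2-5-4-2 — violates.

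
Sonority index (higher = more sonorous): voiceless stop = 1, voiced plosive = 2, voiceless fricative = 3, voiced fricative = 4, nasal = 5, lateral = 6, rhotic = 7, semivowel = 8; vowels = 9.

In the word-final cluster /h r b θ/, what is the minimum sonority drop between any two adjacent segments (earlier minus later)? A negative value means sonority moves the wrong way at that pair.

/h/ — voiceless fricative, sonority 3.
/r/ — rhotic, sonority 7.
/b/ — voiced plosive, sonority 2.
/θ/ — voiceless fricative, sonority 3.
/h/→/r/: change -4.
/r/→/b/: change +5.
/b/→/θ/: change -1.
Minimum = -4.

-4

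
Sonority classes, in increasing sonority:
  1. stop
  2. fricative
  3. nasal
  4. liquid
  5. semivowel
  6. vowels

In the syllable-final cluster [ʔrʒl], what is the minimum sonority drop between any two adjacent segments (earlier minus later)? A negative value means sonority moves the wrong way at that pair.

/ʔ/ — stop, sonority 1.
/r/ — liquid, sonority 4.
/ʒ/ — fricative, sonority 2.
/l/ — liquid, sonority 4.
/ʔ/→/r/: change -3.
/r/→/ʒ/: change +2.
/ʒ/→/l/: change -2.
Minimum = -3.

-3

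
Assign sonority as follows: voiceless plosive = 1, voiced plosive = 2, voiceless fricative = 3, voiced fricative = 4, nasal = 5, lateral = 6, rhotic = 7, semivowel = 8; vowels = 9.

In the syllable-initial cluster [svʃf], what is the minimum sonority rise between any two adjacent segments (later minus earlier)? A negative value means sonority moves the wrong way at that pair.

/s/: voiceless fricative = 3.
/v/: voiced fricative = 4.
/ʃ/: voiceless fricative = 3.
/f/: voiceless fricative = 3.
/s/→/v/: change +1.
/v/→/ʃ/: change -1.
/ʃ/→/f/: change +0.
Minimum = -1.

-1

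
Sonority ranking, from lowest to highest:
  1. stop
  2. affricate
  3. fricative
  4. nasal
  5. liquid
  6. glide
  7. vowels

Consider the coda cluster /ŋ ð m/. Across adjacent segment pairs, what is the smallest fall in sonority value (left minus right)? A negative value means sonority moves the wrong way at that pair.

-1

/ŋ/ is a nasal (sonority 4).
/ð/ is a fricative (sonority 3).
/m/ is a nasal (sonority 4).
/ŋ/→/ð/: change +1.
/ð/→/m/: change -1.
Minimum = -1.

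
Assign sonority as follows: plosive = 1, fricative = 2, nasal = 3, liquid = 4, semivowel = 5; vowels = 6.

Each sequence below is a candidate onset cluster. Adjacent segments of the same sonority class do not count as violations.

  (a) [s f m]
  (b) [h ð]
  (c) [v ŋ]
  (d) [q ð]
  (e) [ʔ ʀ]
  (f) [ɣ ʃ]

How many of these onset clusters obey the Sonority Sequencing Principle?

6

(a) sonority 2-2-3: well-formed.
(b) sonority 2-2: well-formed.
(c) sonority 2-3: well-formed.
(d) sonority 1-2: well-formed.
(e) sonority 1-4: well-formed.
(f) sonority 2-2: well-formed.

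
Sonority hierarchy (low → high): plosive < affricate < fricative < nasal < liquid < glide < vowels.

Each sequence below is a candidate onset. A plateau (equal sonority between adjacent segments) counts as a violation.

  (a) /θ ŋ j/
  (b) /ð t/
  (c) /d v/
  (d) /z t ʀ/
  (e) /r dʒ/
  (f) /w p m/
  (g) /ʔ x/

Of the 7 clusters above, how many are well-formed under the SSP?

(a) 3-4-6 → obeys
(b) 3-1 → violates
(c) 1-3 → obeys
(d) 3-1-5 → violates
(e) 5-2 → violates
(f) 6-1-4 → violates
(g) 1-3 → obeys

3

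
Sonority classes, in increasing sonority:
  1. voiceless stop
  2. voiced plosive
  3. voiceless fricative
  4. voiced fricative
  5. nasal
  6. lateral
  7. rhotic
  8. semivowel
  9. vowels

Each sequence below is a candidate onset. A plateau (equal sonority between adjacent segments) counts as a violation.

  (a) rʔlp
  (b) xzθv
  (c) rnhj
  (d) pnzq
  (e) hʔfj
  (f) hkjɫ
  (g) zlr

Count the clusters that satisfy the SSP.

1

(a) sonority 7-1-6-1: ill-formed.
(b) sonority 3-4-3-4: ill-formed.
(c) sonority 7-5-3-8: ill-formed.
(d) sonority 1-5-4-1: ill-formed.
(e) sonority 3-1-3-8: ill-formed.
(f) sonority 3-1-8-6: ill-formed.
(g) sonority 4-6-7: well-formed.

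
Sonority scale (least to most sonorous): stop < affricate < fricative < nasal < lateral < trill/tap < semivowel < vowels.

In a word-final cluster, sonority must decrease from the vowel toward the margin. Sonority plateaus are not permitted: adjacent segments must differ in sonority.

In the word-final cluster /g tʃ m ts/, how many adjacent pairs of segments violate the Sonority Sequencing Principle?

/g/: stop = 1.
/tʃ/: affricate = 2.
/m/: nasal = 4.
/ts/: affricate = 2.
/g/→/tʃ/: 1→2 (does not fall) — violation.
/tʃ/→/m/: 2→4 (does not fall) — violation.
/m/→/ts/: 4→2 (falls) — ok.

2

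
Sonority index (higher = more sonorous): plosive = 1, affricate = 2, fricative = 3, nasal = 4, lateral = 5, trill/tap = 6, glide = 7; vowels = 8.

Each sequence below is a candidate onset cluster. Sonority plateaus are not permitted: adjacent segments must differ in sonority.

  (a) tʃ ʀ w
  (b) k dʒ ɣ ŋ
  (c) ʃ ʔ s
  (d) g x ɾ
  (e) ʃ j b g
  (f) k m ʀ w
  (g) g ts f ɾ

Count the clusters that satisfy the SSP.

5

(a) sonority 2-6-7: well-formed.
(b) sonority 1-2-3-4: well-formed.
(c) sonority 3-1-3: ill-formed.
(d) sonority 1-3-6: well-formed.
(e) sonority 3-7-1-1: ill-formed.
(f) sonority 1-4-6-7: well-formed.
(g) sonority 1-2-3-6: well-formed.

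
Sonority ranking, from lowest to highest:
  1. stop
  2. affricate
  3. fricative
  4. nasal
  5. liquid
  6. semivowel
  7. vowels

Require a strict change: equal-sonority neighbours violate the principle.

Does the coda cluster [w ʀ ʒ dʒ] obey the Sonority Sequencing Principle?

yes

/w/ — semivowel, sonority 6.
/ʀ/ — liquid, sonority 5.
/ʒ/ — fricative, sonority 3.
/dʒ/ — affricate, sonority 2.
The profile 6-5-3-2 strictly falls, so the coda cluster satisfies the SSP.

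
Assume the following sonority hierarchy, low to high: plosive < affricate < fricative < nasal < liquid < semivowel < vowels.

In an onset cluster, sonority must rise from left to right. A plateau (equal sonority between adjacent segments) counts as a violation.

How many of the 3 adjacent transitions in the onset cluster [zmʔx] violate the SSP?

/z/ — fricative, sonority 3.
/m/ — nasal, sonority 4.
/ʔ/ — plosive, sonority 1.
/x/ — fricative, sonority 3.
/z/→/m/: 3→4 (rises) — ok.
/m/→/ʔ/: 4→1 (does not rise) — violation.
/ʔ/→/x/: 1→3 (rises) — ok.

1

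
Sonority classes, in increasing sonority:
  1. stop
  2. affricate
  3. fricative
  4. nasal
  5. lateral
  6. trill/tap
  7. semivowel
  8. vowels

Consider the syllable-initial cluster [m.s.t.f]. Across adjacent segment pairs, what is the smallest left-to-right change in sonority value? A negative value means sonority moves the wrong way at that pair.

/m/ — nasal, sonority 4.
/s/ — fricative, sonority 3.
/t/ — stop, sonority 1.
/f/ — fricative, sonority 3.
/m/→/s/: change -1.
/s/→/t/: change -2.
/t/→/f/: change +2.
Minimum = -2.

-2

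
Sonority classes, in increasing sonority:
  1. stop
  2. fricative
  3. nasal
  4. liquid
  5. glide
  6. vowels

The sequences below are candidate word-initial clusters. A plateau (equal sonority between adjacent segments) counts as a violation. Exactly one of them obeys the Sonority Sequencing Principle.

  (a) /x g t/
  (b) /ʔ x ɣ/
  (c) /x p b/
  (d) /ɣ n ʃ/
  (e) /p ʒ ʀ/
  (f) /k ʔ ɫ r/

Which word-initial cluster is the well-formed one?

e

(a) sonority 2-1-1: ill-formed.
(b) sonority 1-2-2: ill-formed.
(c) sonority 2-1-1: ill-formed.
(d) sonority 2-3-2: ill-formed.
(e) sonority 1-2-4: well-formed.
(f) sonority 1-1-4-4: ill-formed.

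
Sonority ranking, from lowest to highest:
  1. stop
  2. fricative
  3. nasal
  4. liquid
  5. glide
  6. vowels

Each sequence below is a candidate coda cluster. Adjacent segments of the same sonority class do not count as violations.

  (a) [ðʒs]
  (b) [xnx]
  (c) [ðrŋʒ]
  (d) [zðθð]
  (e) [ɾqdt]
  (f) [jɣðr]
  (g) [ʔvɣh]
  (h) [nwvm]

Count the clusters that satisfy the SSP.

(a) sonority 2-2-2: well-formed.
(b) sonority 2-3-2: ill-formed.
(c) sonority 2-4-3-2: ill-formed.
(d) sonority 2-2-2-2: well-formed.
(e) sonority 4-1-1-1: well-formed.
(f) sonority 5-2-2-4: ill-formed.
(g) sonority 1-2-2-2: ill-formed.
(h) sonority 3-5-2-3: ill-formed.

3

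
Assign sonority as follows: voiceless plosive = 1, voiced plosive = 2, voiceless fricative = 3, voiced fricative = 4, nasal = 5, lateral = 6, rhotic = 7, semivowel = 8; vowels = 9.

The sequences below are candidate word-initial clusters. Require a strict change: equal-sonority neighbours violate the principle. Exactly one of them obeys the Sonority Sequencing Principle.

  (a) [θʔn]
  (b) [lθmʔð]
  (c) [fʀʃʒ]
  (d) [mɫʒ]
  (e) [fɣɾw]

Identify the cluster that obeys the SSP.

(a) [θʔn]: profile 3-1-5 — violates.
(b) [lθmʔð]: profile 6-3-5-1-4 — violates.
(c) [fʀʃʒ]: profile 3-7-3-4 — violates.
(d) [mɫʒ]: profile 5-6-4 — violates.
(e) [fɣɾw]: profile 3-4-7-8 — obeys.

e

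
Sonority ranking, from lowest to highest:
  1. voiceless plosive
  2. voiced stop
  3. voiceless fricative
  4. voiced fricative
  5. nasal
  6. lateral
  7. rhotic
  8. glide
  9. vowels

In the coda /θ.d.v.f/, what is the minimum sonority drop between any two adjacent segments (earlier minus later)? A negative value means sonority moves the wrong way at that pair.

-2

/θ/: voiceless fricative = 3.
/d/: voiced stop = 2.
/v/: voiced fricative = 4.
/f/: voiceless fricative = 3.
/θ/→/d/: change +1.
/d/→/v/: change -2.
/v/→/f/: change +1.
Minimum = -2.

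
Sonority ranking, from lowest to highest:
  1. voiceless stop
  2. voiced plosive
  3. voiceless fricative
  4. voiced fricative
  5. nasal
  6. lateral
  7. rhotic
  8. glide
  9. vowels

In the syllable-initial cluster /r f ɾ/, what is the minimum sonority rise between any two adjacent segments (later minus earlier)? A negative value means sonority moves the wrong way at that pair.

-4

/r/: rhotic = 7.
/f/: voiceless fricative = 3.
/ɾ/: rhotic = 7.
/r/→/f/: change -4.
/f/→/ɾ/: change +4.
Minimum = -4.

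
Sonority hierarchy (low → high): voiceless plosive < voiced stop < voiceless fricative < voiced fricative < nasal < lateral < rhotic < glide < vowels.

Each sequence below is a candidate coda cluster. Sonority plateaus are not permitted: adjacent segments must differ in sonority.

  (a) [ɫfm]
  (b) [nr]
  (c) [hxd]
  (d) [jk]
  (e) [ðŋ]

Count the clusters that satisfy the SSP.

1

(a) [ɫfm]: profile 6-3-5 — violates.
(b) [nr]: profile 5-7 — violates.
(c) [hxd]: profile 3-3-2 — violates.
(d) [jk]: profile 8-1 — obeys.
(e) [ðŋ]: profile 4-5 — violates.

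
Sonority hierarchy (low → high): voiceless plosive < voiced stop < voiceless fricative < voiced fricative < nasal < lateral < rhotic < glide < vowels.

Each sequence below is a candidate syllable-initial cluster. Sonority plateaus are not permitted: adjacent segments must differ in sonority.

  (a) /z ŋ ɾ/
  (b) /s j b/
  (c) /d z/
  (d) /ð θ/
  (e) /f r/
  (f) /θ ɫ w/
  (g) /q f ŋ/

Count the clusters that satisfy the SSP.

(a) sonority 4-5-7: well-formed.
(b) sonority 3-8-2: ill-formed.
(c) sonority 2-4: well-formed.
(d) sonority 4-3: ill-formed.
(e) sonority 3-7: well-formed.
(f) sonority 3-6-8: well-formed.
(g) sonority 1-3-5: well-formed.

5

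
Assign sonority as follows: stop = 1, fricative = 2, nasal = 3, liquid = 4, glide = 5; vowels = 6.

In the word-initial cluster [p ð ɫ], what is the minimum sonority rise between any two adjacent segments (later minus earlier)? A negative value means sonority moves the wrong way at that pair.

1

/p/: stop = 1.
/ð/: fricative = 2.
/ɫ/: liquid = 4.
/p/→/ð/: change +1.
/ð/→/ɫ/: change +2.
Minimum = 1.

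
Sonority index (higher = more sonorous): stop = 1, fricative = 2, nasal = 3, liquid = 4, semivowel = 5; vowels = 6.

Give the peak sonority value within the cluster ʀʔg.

/ʀ/ is a liquid (sonority 4).
/ʔ/ is a stop (sonority 1).
/g/ is a stop (sonority 1).
The maximum is 4.

4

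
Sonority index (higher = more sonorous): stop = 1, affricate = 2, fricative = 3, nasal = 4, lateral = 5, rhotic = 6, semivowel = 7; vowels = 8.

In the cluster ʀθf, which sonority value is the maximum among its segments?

6

/ʀ/ — rhotic, sonority 6.
/θ/ — fricative, sonority 3.
/f/ — fricative, sonority 3.
The maximum is 6.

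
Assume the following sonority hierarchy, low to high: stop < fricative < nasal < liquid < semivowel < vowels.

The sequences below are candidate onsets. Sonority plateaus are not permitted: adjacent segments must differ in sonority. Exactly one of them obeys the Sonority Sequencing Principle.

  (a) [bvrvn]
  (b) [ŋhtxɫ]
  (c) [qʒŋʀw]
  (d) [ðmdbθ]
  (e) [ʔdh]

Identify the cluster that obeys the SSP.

c

(a) [bvrvn]: profile 1-2-4-2-3 — violates.
(b) [ŋhtxɫ]: profile 3-2-1-2-4 — violates.
(c) [qʒŋʀw]: profile 1-2-3-4-5 — obeys.
(d) [ðmdbθ]: profile 2-3-1-1-2 — violates.
(e) [ʔdh]: profile 1-1-2 — violates.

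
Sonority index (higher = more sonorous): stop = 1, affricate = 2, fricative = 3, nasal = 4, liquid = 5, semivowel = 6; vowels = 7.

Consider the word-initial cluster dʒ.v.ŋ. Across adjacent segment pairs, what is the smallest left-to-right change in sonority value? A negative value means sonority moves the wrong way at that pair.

1

/dʒ/ — affricate, sonority 2.
/v/ — fricative, sonority 3.
/ŋ/ — nasal, sonority 4.
/dʒ/→/v/: change +1.
/v/→/ŋ/: change +1.
Minimum = 1.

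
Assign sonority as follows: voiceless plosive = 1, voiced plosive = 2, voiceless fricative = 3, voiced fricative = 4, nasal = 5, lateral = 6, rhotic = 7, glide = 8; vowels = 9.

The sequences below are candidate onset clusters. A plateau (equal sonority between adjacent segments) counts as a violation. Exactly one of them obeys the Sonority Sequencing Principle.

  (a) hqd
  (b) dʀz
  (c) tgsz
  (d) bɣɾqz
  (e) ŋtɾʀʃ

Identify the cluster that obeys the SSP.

c

(a) 3-1-2 → violates
(b) 2-7-4 → violates
(c) 1-2-3-4 → obeys
(d) 2-4-7-1-4 → violates
(e) 5-1-7-7-3 → violates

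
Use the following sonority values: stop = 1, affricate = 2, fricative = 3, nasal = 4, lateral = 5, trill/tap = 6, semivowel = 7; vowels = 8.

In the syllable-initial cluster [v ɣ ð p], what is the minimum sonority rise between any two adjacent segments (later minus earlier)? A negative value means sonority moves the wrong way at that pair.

/v/: fricative = 3.
/ɣ/: fricative = 3.
/ð/: fricative = 3.
/p/: stop = 1.
/v/→/ɣ/: change +0.
/ɣ/→/ð/: change +0.
/ð/→/p/: change -2.
Minimum = -2.

-2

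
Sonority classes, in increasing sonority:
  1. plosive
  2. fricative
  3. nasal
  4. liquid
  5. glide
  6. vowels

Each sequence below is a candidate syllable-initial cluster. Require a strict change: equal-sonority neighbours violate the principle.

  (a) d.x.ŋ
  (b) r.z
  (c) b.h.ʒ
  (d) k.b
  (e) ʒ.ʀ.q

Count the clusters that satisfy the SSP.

(a) d.x.ŋ: profile 1-2-3 — obeys.
(b) r.z: profile 4-2 — violates.
(c) b.h.ʒ: profile 1-2-2 — violates.
(d) k.b: profile 1-1 — violates.
(e) ʒ.ʀ.q: profile 2-4-1 — violates.

1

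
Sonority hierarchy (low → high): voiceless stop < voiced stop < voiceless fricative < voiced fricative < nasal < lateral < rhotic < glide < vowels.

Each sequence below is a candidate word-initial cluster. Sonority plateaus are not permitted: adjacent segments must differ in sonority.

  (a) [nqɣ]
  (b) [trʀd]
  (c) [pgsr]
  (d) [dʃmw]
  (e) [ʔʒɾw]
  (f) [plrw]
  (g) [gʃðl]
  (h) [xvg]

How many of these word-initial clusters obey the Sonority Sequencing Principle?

5

(a) sonority 5-1-4: ill-formed.
(b) sonority 1-7-7-2: ill-formed.
(c) sonority 1-2-3-7: well-formed.
(d) sonority 2-3-5-8: well-formed.
(e) sonority 1-4-7-8: well-formed.
(f) sonority 1-6-7-8: well-formed.
(g) sonority 2-3-4-6: well-formed.
(h) sonority 3-4-2: ill-formed.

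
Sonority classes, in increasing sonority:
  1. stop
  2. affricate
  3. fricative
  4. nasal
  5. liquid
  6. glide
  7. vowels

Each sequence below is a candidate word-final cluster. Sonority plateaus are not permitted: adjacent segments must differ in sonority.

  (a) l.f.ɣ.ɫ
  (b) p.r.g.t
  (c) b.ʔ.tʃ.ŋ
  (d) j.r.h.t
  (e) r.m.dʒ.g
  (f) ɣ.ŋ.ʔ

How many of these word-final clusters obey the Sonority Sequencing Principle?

2

(a) l.f.ɣ.ɫ: profile 5-3-3-5 — violates.
(b) p.r.g.t: profile 1-5-1-1 — violates.
(c) b.ʔ.tʃ.ŋ: profile 1-1-2-4 — violates.
(d) j.r.h.t: profile 6-5-3-1 — obeys.
(e) r.m.dʒ.g: profile 5-4-2-1 — obeys.
(f) ɣ.ŋ.ʔ: profile 3-4-1 — violates.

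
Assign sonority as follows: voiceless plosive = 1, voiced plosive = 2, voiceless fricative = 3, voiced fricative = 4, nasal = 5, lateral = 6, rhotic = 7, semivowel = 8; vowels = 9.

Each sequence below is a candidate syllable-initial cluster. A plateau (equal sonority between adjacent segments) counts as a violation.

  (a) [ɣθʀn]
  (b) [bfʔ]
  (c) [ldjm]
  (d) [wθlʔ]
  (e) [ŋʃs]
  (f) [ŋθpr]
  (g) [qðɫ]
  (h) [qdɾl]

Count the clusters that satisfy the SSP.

(a) [ɣθʀn]: profile 4-3-7-5 — violates.
(b) [bfʔ]: profile 2-3-1 — violates.
(c) [ldjm]: profile 6-2-8-5 — violates.
(d) [wθlʔ]: profile 8-3-6-1 — violates.
(e) [ŋʃs]: profile 5-3-3 — violates.
(f) [ŋθpr]: profile 5-3-1-7 — violates.
(g) [qðɫ]: profile 1-4-6 — obeys.
(h) [qdɾl]: profile 1-2-7-6 — violates.

1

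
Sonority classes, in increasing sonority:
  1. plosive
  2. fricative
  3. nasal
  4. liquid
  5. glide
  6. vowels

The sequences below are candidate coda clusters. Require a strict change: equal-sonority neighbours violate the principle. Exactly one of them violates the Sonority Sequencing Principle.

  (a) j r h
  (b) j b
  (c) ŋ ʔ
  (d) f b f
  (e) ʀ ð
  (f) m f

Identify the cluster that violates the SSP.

d

(a) 5-4-2 → obeys
(b) 5-1 → obeys
(c) 3-1 → obeys
(d) 2-1-2 → violates
(e) 4-2 → obeys
(f) 3-2 → obeys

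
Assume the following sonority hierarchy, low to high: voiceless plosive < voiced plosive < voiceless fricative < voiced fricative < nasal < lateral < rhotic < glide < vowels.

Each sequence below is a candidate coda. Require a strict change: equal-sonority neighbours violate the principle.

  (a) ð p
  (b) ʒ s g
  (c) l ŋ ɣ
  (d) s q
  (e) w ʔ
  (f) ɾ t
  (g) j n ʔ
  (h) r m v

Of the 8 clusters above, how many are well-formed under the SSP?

8

(a) 4-1 → obeys
(b) 4-3-2 → obeys
(c) 6-5-4 → obeys
(d) 3-1 → obeys
(e) 8-1 → obeys
(f) 7-1 → obeys
(g) 8-5-1 → obeys
(h) 7-5-4 → obeys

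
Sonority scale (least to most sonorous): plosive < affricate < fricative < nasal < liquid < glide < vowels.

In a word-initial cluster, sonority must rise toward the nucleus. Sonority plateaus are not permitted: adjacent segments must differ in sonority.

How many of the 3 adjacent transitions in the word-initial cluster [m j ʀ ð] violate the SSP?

2

/m/: nasal = 4.
/j/: glide = 6.
/ʀ/: liquid = 5.
/ð/: fricative = 3.
/m/→/j/: 4→6 (rises) — ok.
/j/→/ʀ/: 6→5 (does not rise) — violation.
/ʀ/→/ð/: 5→3 (does not rise) — violation.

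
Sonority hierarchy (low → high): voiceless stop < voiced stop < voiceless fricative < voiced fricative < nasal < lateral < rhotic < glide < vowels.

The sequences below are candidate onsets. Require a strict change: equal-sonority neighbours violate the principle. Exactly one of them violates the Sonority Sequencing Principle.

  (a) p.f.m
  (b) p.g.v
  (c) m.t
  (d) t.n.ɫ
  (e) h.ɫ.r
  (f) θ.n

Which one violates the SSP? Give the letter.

(a) sonority 1-3-5: well-formed.
(b) sonority 1-2-4: well-formed.
(c) sonority 5-1: ill-formed.
(d) sonority 1-5-6: well-formed.
(e) sonority 3-6-7: well-formed.
(f) sonority 3-5: well-formed.

c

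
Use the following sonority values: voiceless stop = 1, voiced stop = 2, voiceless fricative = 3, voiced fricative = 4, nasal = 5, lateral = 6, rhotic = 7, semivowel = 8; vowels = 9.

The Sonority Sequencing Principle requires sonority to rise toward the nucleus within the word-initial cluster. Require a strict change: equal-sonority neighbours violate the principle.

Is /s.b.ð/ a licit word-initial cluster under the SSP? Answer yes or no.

no

/s/ — voiceless fricative, sonority 3.
/b/ — voiced stop, sonority 2.
/ð/ — voiced fricative, sonority 4.
The profile is 3-2-4. Between /s/ (3) and /b/ (2) sonority does not rise, so the cluster violates the SSP.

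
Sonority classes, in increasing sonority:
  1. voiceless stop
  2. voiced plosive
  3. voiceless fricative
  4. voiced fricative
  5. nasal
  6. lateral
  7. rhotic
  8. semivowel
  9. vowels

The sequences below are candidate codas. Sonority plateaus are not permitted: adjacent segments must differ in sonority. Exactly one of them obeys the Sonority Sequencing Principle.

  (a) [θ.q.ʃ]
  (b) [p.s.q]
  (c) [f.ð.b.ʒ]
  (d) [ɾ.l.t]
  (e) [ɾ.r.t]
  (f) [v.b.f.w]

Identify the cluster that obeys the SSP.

(a) sonority 3-1-3: ill-formed.
(b) sonority 1-3-1: ill-formed.
(c) sonority 3-4-2-4: ill-formed.
(d) sonority 7-6-1: well-formed.
(e) sonority 7-7-1: ill-formed.
(f) sonority 4-2-3-8: ill-formed.

d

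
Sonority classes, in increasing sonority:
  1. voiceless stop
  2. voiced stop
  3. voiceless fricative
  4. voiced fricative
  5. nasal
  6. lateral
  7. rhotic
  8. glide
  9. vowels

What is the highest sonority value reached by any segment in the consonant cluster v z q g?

4

/v/ — voiced fricative, sonority 4.
/z/ — voiced fricative, sonority 4.
/q/ — voiceless stop, sonority 1.
/g/ — voiced stop, sonority 2.
The maximum is 4.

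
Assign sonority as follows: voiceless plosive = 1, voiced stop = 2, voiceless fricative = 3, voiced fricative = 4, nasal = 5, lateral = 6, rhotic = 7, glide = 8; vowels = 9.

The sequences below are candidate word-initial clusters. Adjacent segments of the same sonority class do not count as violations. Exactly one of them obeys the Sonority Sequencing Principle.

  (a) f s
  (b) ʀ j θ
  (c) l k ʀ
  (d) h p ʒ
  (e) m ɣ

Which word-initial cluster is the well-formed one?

a

(a) f s: profile 3-3 — obeys.
(b) ʀ j θ: profile 7-8-3 — violates.
(c) l k ʀ: profile 6-1-7 — violates.
(d) h p ʒ: profile 3-1-4 — violates.
(e) m ɣ: profile 5-4 — violates.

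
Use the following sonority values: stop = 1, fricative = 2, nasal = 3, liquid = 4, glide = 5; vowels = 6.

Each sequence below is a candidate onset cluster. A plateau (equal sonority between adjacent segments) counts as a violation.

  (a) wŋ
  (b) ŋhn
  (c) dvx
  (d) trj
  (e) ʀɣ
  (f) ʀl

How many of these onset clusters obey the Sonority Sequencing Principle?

(a) wŋ: profile 5-3 — violates.
(b) ŋhn: profile 3-2-3 — violates.
(c) dvx: profile 1-2-2 — violates.
(d) trj: profile 1-4-5 — obeys.
(e) ʀɣ: profile 4-2 — violates.
(f) ʀl: profile 4-4 — violates.

1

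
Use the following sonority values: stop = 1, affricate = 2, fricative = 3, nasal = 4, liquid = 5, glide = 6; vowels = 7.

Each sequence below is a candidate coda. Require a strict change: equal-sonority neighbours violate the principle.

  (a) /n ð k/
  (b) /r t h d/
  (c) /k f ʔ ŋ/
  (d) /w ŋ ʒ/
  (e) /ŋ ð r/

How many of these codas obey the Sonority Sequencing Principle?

(a) 4-3-1 → obeys
(b) 5-1-3-1 → violates
(c) 1-3-1-4 → violates
(d) 6-4-3 → obeys
(e) 4-3-5 → violates

2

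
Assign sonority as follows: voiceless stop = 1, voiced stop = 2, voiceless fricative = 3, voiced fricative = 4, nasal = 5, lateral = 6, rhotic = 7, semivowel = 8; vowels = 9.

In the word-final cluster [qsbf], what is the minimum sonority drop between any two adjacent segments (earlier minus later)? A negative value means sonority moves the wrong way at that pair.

/q/: voiceless stop = 1.
/s/: voiceless fricative = 3.
/b/: voiced stop = 2.
/f/: voiceless fricative = 3.
/q/→/s/: change -2.
/s/→/b/: change +1.
/b/→/f/: change -1.
Minimum = -2.

-2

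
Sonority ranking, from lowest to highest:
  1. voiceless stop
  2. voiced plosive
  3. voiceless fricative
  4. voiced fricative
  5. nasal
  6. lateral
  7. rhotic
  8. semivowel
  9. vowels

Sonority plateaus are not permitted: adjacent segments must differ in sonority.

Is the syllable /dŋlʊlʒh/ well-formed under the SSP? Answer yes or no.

Onset: /d/ is a voiced plosive (sonority 2), /ŋ/ is a nasal (sonority 5), /l/ is a lateral (sonority 6); then the nucleus /ʊ/ (sonority 9).
Onset profile 2-5-6-9 — rises to the nucleus.
Coda: /l/ is a lateral (sonority 6), /ʒ/ is a voiced fricative (sonority 4), /h/ is a voiceless fricative (sonority 3).
Coda profile 9-6-4-3 — falls from the nucleus.

yes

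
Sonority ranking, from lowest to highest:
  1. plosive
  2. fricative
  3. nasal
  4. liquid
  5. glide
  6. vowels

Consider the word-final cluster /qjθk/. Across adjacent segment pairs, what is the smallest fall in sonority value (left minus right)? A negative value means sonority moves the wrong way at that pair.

-4

/q/ — plosive, sonority 1.
/j/ — glide, sonority 5.
/θ/ — fricative, sonority 2.
/k/ — plosive, sonority 1.
/q/→/j/: change -4.
/j/→/θ/: change +3.
/θ/→/k/: change +1.
Minimum = -4.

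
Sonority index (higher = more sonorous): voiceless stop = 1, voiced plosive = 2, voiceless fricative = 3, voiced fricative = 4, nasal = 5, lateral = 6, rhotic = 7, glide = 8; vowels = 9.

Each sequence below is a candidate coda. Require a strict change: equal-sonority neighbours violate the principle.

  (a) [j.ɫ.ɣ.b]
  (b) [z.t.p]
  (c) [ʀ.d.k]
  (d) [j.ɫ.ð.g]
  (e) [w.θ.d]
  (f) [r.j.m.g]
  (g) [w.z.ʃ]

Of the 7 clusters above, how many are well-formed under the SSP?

(a) 8-6-4-2 → obeys
(b) 4-1-1 → violates
(c) 7-2-1 → obeys
(d) 8-6-4-2 → obeys
(e) 8-3-2 → obeys
(f) 7-8-5-2 → violates
(g) 8-4-3 → obeys

5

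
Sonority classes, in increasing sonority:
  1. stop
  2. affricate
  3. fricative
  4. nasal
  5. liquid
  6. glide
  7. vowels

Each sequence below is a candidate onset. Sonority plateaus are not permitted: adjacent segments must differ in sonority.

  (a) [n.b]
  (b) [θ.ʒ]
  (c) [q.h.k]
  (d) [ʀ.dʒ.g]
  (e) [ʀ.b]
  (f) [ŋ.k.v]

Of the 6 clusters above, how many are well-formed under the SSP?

(a) sonority 4-1: ill-formed.
(b) sonority 3-3: ill-formed.
(c) sonority 1-3-1: ill-formed.
(d) sonority 5-2-1: ill-formed.
(e) sonority 5-1: ill-formed.
(f) sonority 4-1-3: ill-formed.

0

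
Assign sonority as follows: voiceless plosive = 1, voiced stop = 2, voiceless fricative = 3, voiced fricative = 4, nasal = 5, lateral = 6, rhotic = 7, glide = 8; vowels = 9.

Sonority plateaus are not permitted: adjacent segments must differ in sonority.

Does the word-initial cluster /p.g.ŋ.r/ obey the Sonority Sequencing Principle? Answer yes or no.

/p/ is a voiceless plosive (sonority 1).
/g/ is a voiced stop (sonority 2).
/ŋ/ is a nasal (sonority 5).
/r/ is a rhotic (sonority 7).
The profile 1-2-5-7 strictly rises, so the word-initial cluster satisfies the SSP.

yes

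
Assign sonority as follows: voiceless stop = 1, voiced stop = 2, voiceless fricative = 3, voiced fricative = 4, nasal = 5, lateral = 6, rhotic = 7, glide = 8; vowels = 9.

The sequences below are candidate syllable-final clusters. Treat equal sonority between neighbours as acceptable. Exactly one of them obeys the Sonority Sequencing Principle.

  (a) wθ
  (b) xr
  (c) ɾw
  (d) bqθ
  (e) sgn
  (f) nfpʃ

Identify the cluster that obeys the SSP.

a

(a) sonority 8-3: well-formed.
(b) sonority 3-7: ill-formed.
(c) sonority 7-8: ill-formed.
(d) sonority 2-1-3: ill-formed.
(e) sonority 3-2-5: ill-formed.
(f) sonority 5-3-1-3: ill-formed.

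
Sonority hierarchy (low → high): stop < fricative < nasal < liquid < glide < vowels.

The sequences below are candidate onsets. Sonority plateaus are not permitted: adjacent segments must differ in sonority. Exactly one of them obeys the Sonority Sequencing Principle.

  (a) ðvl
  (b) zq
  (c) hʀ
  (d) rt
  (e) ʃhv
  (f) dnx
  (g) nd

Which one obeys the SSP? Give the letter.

c

(a) ðvl: profile 2-2-4 — violates.
(b) zq: profile 2-1 — violates.
(c) hʀ: profile 2-4 — obeys.
(d) rt: profile 4-1 — violates.
(e) ʃhv: profile 2-2-2 — violates.
(f) dnx: profile 1-3-2 — violates.
(g) nd: profile 3-1 — violates.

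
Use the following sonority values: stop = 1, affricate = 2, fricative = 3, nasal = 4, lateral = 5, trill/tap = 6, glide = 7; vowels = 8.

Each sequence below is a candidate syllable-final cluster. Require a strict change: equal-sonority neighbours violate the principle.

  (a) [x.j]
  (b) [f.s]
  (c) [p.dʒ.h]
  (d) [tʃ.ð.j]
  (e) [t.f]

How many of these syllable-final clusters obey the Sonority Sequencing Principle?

(a) [x.j]: profile 3-7 — violates.
(b) [f.s]: profile 3-3 — violates.
(c) [p.dʒ.h]: profile 1-2-3 — violates.
(d) [tʃ.ð.j]: profile 2-3-7 — violates.
(e) [t.f]: profile 1-3 — violates.

0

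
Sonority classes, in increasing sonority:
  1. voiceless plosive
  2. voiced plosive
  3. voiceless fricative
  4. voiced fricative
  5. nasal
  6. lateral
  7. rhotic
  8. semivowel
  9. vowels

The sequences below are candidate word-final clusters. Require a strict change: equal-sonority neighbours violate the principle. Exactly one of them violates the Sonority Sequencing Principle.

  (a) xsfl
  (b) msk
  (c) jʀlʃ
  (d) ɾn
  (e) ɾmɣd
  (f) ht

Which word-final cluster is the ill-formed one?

a

(a) 3-3-3-6 → violates
(b) 5-3-1 → obeys
(c) 8-7-6-3 → obeys
(d) 7-5 → obeys
(e) 7-5-4-2 → obeys
(f) 3-1 → obeys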